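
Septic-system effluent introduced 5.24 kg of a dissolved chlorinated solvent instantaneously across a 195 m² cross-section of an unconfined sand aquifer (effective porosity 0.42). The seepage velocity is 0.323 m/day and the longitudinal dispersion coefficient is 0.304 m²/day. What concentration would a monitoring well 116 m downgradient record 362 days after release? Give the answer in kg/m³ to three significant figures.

For an instantaneous plane source, C(x,t) = M/(n_e·A·√(4πDt)) · exp(−(x−vt)²/(4Dt)), with n_e·A the pore (flow) area.
Plume center vt = 0.323 × 362 = 116.926 m, so the well at 116 m is 0.926 m upgradient of the peak.
√(4πDt) = 37.19 m, giving peak height M/(n_e·A·√(4πDt)) = 5.24/(0.42 × 195 × 37.19) = 0.001720 kg/m³.
(x−vt)²/(4Dt) = (-0.926)²/(4 × 0.304 × 362) = 0.001948; exp(−0.001948) = 0.9981.
C = 0.001720 × 0.9981 = 0.00172 kg/m³.

0.00172 kg/m³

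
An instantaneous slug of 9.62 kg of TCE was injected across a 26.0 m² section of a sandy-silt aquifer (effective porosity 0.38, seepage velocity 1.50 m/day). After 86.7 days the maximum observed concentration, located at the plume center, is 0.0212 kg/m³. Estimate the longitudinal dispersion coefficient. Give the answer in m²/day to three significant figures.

1.94 m²/day

At the plume center C_max = M/(n_e·A·√(4πDt)), so D = M²/(4πt·(n_e·A·C_max)²).
n_e·A·C_max = 0.38 × 26.0 × 0.0212 = 0.2095 kg/m.
D = 9.62²/(4π × 86.7 × 0.2095²) = 1.94 m²/day.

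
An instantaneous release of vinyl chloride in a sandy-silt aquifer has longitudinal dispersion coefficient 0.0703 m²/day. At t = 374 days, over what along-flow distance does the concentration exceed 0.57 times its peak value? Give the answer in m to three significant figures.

The plume is Gaussian with σ = √(2Dt) = √(2 × 0.0703 × 374) = 7.252 m.
C/C_peak = exp(−Δx²/(2σ²)) = 0.57 ⇒ Δx = σ·√(−2 ln 0.57) = 7.252 × 1.060 = 7.687 m.
Width = 2Δx = 15.4 m.

15.4 m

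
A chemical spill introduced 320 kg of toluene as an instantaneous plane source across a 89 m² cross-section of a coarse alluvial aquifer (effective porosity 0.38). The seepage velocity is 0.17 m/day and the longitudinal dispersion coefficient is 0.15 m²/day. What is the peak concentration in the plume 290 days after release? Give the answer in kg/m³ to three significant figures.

0.405 kg/m³

The peak of an instantaneous 1D plume sits at x = vt; there the Gaussian factor is 1 and C_max = M/(n_e·A·√(4πDt)), where n_e·A is the pore area the mass is dissolved in.
√(4πDt) = √(4π × 0.15 × 290) = 23.38 m, so C_max = 320/(0.38 × 89 × 23.38) = 0.405 kg/m³.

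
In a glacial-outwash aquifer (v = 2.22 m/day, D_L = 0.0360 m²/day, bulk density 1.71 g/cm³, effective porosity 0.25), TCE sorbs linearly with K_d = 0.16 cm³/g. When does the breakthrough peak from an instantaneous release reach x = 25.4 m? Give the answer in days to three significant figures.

Retardation factor R = 1 + ρ_b·K_d/n = 1 + 1.71 × 0.16/0.25 = 2.094.
Sorption retards both mechanisms: v_R = v/R = 1.060 m/day, D_R = D/R = 0.01719 m²/day.
Peak time from v_R²t² + 2D_R t − x² = 0: t = (√(D_R² + v_R²x²) − D_R)/v_R².
√(D_R² + v_R²x²) = √(0.01719² + 1.060² × 25.4²) = 26.92; v_R² = 1.124.
t = (26.92 − 0.01719)/1.124 = 23.9 days.

23.9 days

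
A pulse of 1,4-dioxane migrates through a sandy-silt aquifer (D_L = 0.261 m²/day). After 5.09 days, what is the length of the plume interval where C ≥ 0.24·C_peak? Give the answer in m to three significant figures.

5.51 m

The plume is Gaussian with σ = √(2Dt) = √(2 × 0.261 × 5.09) = 1.630 m.
C/C_peak = exp(−Δx²/(2σ²)) = 0.24 ⇒ Δx = σ·√(−2 ln 0.24) = 1.630 × 1.689 = 2.753 m.
Width = 2Δx = 5.51 m.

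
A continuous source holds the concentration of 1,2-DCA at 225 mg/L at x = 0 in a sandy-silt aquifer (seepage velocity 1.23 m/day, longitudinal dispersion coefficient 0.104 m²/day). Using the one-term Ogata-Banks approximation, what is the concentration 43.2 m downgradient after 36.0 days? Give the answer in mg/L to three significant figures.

147 mg/L

For a continuous step input, C/C₀ ≈ ½·erfc((x−vt)/(2√(Dt))).
vt = 1.23 × 36.0 = 44.28 m and 2√(Dt) = 2√(0.104 × 36.0) = 3.870 m.
Argument (x−vt)/(2√(Dt)) = (43.2 − 44.28)/3.870 = -0.2791; ½·erfc(-0.2791) = 0.6535.
C = 225 × 0.6535 = 147 mg/L.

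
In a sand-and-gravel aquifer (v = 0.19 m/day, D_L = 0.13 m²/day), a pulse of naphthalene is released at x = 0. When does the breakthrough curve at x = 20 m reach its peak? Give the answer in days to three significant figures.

For the 1D instantaneous-source solution, setting ∂C/∂t = 0 at fixed x gives v²t² + 2Dt − x² = 0, so t = (√(D² + v²x²) − D)/v².
√(D² + v²x²) = √(0.13² + 0.19² × 20²) = 3.802; v² = 0.0361.
t = (3.802 − 0.13)/0.0361 = 102 days (vs. the pure-advection estimate x/v = 105 d).

102 days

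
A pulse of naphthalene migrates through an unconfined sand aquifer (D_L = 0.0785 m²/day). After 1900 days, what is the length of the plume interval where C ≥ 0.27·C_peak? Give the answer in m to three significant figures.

The plume is Gaussian with σ = √(2Dt) = √(2 × 0.0785 × 1900) = 17.27 m.
C/C_peak = exp(−Δx²/(2σ²)) = 0.27 ⇒ Δx = σ·√(−2 ln 0.27) = 17.27 × 1.618 = 27.94 m.
Width = 2Δx = 55.9 m.

55.9 m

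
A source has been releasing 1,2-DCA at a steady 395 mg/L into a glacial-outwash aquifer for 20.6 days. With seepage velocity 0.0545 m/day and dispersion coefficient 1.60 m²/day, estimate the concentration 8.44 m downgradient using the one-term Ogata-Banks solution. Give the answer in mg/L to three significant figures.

For a continuous step input, C/C₀ ≈ ½·erfc((x−vt)/(2√(Dt))).
vt = 0.0545 × 20.6 = 1.1227 m and 2√(Dt) = 2√(1.60 × 20.6) = 11.48 m.
Argument (x−vt)/(2√(Dt)) = (8.44 − 1.1227)/11.48 = 0.6374; ½·erfc(0.6374) = 0.1837.
C = 395 × 0.1837 = 72.6 mg/L.

72.6 mg/L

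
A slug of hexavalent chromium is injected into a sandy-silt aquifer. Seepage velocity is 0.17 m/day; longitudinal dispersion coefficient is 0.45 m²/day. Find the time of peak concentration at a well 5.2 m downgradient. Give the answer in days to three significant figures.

For the 1D instantaneous-source solution, setting ∂C/∂t = 0 at fixed x gives v²t² + 2Dt − x² = 0, so t = (√(D² + v²x²) − D)/v².
√(D² + v²x²) = √(0.45² + 0.17² × 5.2²) = 0.9919; v² = 0.0289.
t = (0.9919 − 0.45)/0.0289 = 18.8 days (vs. the pure-advection estimate x/v = 30.6 d).

18.8 days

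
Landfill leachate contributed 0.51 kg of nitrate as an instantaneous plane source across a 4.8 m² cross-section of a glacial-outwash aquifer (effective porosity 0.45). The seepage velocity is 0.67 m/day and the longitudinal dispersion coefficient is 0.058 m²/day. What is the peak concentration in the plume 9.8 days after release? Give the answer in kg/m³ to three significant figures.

The peak of an instantaneous 1D plume sits at x = vt; there the Gaussian factor is 1 and C_max = M/(n_e·A·√(4πDt)), where n_e·A is the pore area the mass is dissolved in.
√(4πDt) = √(4π × 0.058 × 9.8) = 2.673 m, so C_max = 0.51/(0.45 × 4.8 × 2.673) = 0.0883 kg/m³.

0.0883 kg/m³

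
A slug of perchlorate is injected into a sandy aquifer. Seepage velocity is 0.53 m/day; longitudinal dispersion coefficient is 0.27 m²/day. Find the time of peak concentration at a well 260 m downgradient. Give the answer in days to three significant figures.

For the 1D instantaneous-source solution, setting ∂C/∂t = 0 at fixed x gives v²t² + 2Dt − x² = 0, so t = (√(D² + v²x²) − D)/v².
√(D² + v²x²) = √(0.27² + 0.53² × 260²) = 137.8; v² = 0.2809.
t = (137.8 − 0.27)/0.2809 = 490 days (vs. the pure-advection estimate x/v = 491 d).

490 days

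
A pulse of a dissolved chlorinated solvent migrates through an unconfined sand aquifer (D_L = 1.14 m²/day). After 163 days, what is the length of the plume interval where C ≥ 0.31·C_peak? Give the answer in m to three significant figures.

The plume is Gaussian with σ = √(2Dt) = √(2 × 1.14 × 163) = 19.28 m.
C/C_peak = exp(−Δx²/(2σ²)) = 0.31 ⇒ Δx = σ·√(−2 ln 0.31) = 19.28 × 1.530 = 29.50 m.
Width = 2Δx = 59.0 m.

59.0 m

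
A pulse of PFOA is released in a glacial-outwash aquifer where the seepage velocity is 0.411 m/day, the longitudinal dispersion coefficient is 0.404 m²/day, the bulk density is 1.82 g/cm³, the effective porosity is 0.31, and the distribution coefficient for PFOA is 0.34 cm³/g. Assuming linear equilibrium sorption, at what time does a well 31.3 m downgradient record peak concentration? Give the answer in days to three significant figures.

Retardation factor R = 1 + ρ_b·K_d/n = 1 + 1.82 × 0.34/0.31 = 2.996.
Sorption retards both mechanisms: v_R = v/R = 0.1372 m/day, D_R = D/R = 0.1348 m²/day.
Peak time from v_R²t² + 2D_R t − x² = 0: t = (√(D_R² + v_R²x²) − D_R)/v_R².
√(D_R² + v_R²x²) = √(0.1348² + 0.1372² × 31.3²) = 4.296; v_R² = 0.01882.
t = (4.296 − 0.1348)/0.01882 = 221 days.

221 days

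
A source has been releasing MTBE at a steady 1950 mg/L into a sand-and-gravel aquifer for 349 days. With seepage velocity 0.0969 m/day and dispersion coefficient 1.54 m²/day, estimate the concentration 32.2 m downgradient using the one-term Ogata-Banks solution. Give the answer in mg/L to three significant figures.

1010 mg/L

For a continuous step input, C/C₀ ≈ ½·erfc((x−vt)/(2√(Dt))).
vt = 0.0969 × 349 = 33.8181 m and 2√(Dt) = 2√(1.54 × 349) = 46.37 m.
Argument (x−vt)/(2√(Dt)) = (32.2 − 33.8181)/46.37 = -0.03490; ½·erfc(-0.03490) = 0.5197.
C = 1950 × 0.5197 = 1010 mg/L.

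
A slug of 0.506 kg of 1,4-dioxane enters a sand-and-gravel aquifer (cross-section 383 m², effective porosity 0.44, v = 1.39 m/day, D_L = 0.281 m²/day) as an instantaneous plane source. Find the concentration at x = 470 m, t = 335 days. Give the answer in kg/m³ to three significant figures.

For an instantaneous plane source, C(x,t) = M/(n_e·A·√(4πDt)) · exp(−(x−vt)²/(4Dt)), with n_e·A the pore (flow) area.
Plume center vt = 1.39 × 335 = 465.65 m, so the well at 470 m is 4.35 m downgradient of the peak.
√(4πDt) = 34.39 m, giving peak height M/(n_e·A·√(4πDt)) = 0.506/(0.44 × 383 × 34.39) = 8.731e-05 kg/m³.
(x−vt)²/(4Dt) = (4.35)²/(4 × 0.281 × 335) = 0.05025; exp(−0.05025) = 0.9510.
C = 8.731e-05 × 0.9510 = 8.30e-05 kg/m³.

8.30e-05 kg/m³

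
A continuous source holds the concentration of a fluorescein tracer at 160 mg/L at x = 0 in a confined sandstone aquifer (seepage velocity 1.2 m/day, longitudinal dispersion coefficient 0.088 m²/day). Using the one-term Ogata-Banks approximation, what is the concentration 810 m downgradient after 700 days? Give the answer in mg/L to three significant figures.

For a continuous step input, C/C₀ ≈ ½·erfc((x−vt)/(2√(Dt))).
vt = 1.2 × 700 = 840 m and 2√(Dt) = 2√(0.088 × 700) = 15.70 m.
Argument (x−vt)/(2√(Dt)) = (810 − 840)/15.70 = -1.911; ½·erfc(-1.911) = 0.9966.
C = 160 × 0.9966 = 159 mg/L.

159 mg/L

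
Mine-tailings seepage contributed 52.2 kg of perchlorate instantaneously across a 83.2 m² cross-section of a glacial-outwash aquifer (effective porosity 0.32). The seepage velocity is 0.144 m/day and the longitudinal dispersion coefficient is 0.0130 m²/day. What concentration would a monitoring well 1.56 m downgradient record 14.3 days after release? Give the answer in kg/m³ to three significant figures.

For an instantaneous plane source, C(x,t) = M/(n_e·A·√(4πDt)) · exp(−(x−vt)²/(4Dt)), with n_e·A the pore (flow) area.
Plume center vt = 0.144 × 14.3 = 2.0592 m, so the well at 1.56 m is 0.4992 m upgradient of the peak.
√(4πDt) = 1.528 m, giving peak height M/(n_e·A·√(4πDt)) = 52.2/(0.32 × 83.2 × 1.528) = 1.283 kg/m³.
(x−vt)²/(4Dt) = (-0.4992)²/(4 × 0.0130 × 14.3) = 0.3351; exp(−0.3351) = 0.7153.
C = 1.283 × 0.7153 = 0.918 kg/m³.

0.918 kg/m³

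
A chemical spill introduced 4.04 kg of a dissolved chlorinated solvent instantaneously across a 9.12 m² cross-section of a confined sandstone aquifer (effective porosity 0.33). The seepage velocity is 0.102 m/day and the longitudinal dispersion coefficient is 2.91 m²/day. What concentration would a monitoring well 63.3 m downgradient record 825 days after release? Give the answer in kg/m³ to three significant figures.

For an instantaneous plane source, C(x,t) = M/(n_e·A·√(4πDt)) · exp(−(x−vt)²/(4Dt)), with n_e·A the pore (flow) area.
Plume center vt = 0.102 × 825 = 84.15 m, so the well at 63.3 m is 20.85 m upgradient of the peak.
√(4πDt) = 173.7 m, giving peak height M/(n_e·A·√(4πDt)) = 4.04/(0.33 × 9.12 × 173.7) = 0.007728 kg/m³.
(x−vt)²/(4Dt) = (-20.85)²/(4 × 2.91 × 825) = 0.04527; exp(−0.04527) = 0.9557.
C = 0.007728 × 0.9557 = 0.00739 kg/m³.

0.00739 kg/m³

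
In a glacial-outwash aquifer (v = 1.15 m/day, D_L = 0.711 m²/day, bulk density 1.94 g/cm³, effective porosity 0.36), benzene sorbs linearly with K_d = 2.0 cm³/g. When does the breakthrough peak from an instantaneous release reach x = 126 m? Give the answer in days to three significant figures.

1280 days

Retardation factor R = 1 + ρ_b·K_d/n = 1 + 1.94 × 2.0/0.36 = 11.78.
Sorption retards both mechanisms: v_R = v/R = 0.09762 m/day, D_R = D/R = 0.06036 m²/day.
Peak time from v_R²t² + 2D_R t − x² = 0: t = (√(D_R² + v_R²x²) − D_R)/v_R².
√(D_R² + v_R²x²) = √(0.06036² + 0.09762² × 126²) = 12.30; v_R² = 0.009530.
t = (12.30 − 0.06036)/0.009530 = 1280 days.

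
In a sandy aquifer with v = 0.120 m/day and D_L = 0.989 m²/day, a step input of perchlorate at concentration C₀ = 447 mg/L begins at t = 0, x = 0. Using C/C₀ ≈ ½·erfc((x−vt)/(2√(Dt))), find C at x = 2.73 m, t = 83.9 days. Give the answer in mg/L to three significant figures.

For a continuous step input, C/C₀ ≈ ½·erfc((x−vt)/(2√(Dt))).
vt = 0.120 × 83.9 = 10.068 m and 2√(Dt) = 2√(0.989 × 83.9) = 18.22 m.
Argument (x−vt)/(2√(Dt)) = (2.73 − 10.068)/18.22 = -0.4027; ½·erfc(-0.4027) = 0.7155.
C = 447 × 0.7155 = 320 mg/L.

320 mg/L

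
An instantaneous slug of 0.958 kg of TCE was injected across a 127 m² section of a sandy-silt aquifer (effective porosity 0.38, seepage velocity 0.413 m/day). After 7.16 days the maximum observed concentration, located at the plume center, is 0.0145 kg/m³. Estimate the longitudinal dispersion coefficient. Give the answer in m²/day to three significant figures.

At the plume center C_max = M/(n_e·A·√(4πDt)), so D = M²/(4πt·(n_e·A·C_max)²).
n_e·A·C_max = 0.38 × 127 × 0.0145 = 0.6998 kg/m.
D = 0.958²/(4π × 7.16 × 0.6998²) = 0.0208 m²/day.

0.0208 m²/day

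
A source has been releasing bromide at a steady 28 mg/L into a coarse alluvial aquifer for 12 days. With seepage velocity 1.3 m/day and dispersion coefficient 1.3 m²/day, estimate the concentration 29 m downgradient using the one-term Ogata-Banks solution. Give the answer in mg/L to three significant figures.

0.230 mg/L

For a continuous step input, C/C₀ ≈ ½·erfc((x−vt)/(2√(Dt))).
vt = 1.3 × 12 = 15.6 m and 2√(Dt) = 2√(1.3 × 12) = 7.899 m.
Argument (x−vt)/(2√(Dt)) = (29 − 15.6)/7.899 = 1.696; ½·erfc(1.696) = 0.008231.
C = 28 × 0.008231 = 0.230 mg/L.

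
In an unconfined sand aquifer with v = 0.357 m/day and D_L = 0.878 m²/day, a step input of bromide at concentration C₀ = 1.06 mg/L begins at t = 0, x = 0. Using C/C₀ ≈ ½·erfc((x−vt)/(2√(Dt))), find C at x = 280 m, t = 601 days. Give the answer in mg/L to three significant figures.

0.0233 mg/L

For a continuous step input, C/C₀ ≈ ½·erfc((x−vt)/(2√(Dt))).
vt = 0.357 × 601 = 214.557 m and 2√(Dt) = 2√(0.878 × 601) = 45.94 m.
Argument (x−vt)/(2√(Dt)) = (280 − 214.557)/45.94 = 1.425; ½·erfc(1.425) = 0.02194.
C = 1.06 × 0.02194 = 0.0233 mg/L.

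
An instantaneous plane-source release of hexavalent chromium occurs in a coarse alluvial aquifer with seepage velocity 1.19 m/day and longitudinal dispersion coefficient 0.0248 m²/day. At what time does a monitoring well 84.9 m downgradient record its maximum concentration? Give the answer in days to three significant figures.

For the 1D instantaneous-source solution, setting ∂C/∂t = 0 at fixed x gives v²t² + 2Dt − x² = 0, so t = (√(D² + v²x²) − D)/v².
√(D² + v²x²) = √(0.0248² + 1.19² × 84.9²) = 101.0; v² = 1.4161.
t = (101.0 − 0.0248)/1.4161 = 71.3 days (vs. the pure-advection estimate x/v = 71.3 d).

71.3 days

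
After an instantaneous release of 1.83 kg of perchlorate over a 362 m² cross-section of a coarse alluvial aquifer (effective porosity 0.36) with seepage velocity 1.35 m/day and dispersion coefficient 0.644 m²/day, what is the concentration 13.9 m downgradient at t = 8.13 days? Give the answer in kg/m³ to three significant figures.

0.00115 kg/m³

For an instantaneous plane source, C(x,t) = M/(n_e·A·√(4πDt)) · exp(−(x−vt)²/(4Dt)), with n_e·A the pore (flow) area.
Plume center vt = 1.35 × 8.13 = 10.9755 m, so the well at 13.9 m is 2.9245 m downgradient of the peak.
√(4πDt) = 8.111 m, giving peak height M/(n_e·A·√(4πDt)) = 1.83/(0.36 × 362 × 8.111) = 0.001731 kg/m³.
(x−vt)²/(4Dt) = (2.9245)²/(4 × 0.644 × 8.13) = 0.4084; exp(−0.4084) = 0.6647.
C = 0.001731 × 0.6647 = 0.00115 kg/m³.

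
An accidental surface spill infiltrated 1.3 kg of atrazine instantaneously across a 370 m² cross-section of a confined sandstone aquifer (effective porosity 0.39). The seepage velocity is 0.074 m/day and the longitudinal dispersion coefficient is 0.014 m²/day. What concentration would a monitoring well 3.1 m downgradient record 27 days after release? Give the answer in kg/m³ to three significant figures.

For an instantaneous plane source, C(x,t) = M/(n_e·A·√(4πDt)) · exp(−(x−vt)²/(4Dt)), with n_e·A the pore (flow) area.
Plume center vt = 0.074 × 27 = 1.998 m, so the well at 3.1 m is 1.102 m downgradient of the peak.
√(4πDt) = 2.179 m, giving peak height M/(n_e·A·√(4πDt)) = 1.3/(0.39 × 370 × 2.179) = 0.004134 kg/m³.
(x−vt)²/(4Dt) = (1.102)²/(4 × 0.014 × 27) = 0.8032; exp(−0.8032) = 0.4479.
C = 0.004134 × 0.4479 = 0.00185 kg/m³.

0.00185 kg/m³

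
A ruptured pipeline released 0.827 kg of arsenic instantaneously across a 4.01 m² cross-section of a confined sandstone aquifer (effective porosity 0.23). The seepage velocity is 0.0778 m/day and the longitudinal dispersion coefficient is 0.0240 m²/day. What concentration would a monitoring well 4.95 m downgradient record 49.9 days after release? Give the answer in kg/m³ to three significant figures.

0.182 kg/m³

For an instantaneous plane source, C(x,t) = M/(n_e·A·√(4πDt)) · exp(−(x−vt)²/(4Dt)), with n_e·A the pore (flow) area.
Plume center vt = 0.0778 × 49.9 = 3.88222 m, so the well at 4.95 m is 1.06778 m downgradient of the peak.
√(4πDt) = 3.879 m, giving peak height M/(n_e·A·√(4πDt)) = 0.827/(0.23 × 4.01 × 3.879) = 0.2312 kg/m³.
(x−vt)²/(4Dt) = (1.06778)²/(4 × 0.0240 × 49.9) = 0.2380; exp(−0.2380) = 0.7882.
C = 0.2312 × 0.7882 = 0.182 kg/m³.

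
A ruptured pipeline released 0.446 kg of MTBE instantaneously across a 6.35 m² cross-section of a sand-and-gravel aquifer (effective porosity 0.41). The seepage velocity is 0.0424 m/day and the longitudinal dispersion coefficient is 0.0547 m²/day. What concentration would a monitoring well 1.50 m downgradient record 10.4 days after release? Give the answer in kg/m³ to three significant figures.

For an instantaneous plane source, C(x,t) = M/(n_e·A·√(4πDt)) · exp(−(x−vt)²/(4Dt)), with n_e·A the pore (flow) area.
Plume center vt = 0.0424 × 10.4 = 0.44096 m, so the well at 1.50 m is 1.05904 m downgradient of the peak.
√(4πDt) = 2.674 m, giving peak height M/(n_e·A·√(4πDt)) = 0.446/(0.41 × 6.35 × 2.674) = 0.06406 kg/m³.
(x−vt)²/(4Dt) = (1.05904)²/(4 × 0.0547 × 10.4) = 0.4929; exp(−0.4929) = 0.6109.
C = 0.06406 × 0.6109 = 0.0391 kg/m³.

0.0391 kg/m³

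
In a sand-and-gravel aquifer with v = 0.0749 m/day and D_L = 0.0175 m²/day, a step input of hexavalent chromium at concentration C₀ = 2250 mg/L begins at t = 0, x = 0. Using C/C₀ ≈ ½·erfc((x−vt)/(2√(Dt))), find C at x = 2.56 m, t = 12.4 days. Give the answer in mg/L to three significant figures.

14.9 mg/L

For a continuous step input, C/C₀ ≈ ½·erfc((x−vt)/(2√(Dt))).
vt = 0.0749 × 12.4 = 0.92876 m and 2√(Dt) = 2√(0.0175 × 12.4) = 0.9317 m.
Argument (x−vt)/(2√(Dt)) = (2.56 − 0.92876)/0.9317 = 1.751; ½·erfc(1.751) = 0.006638.
C = 2250 × 0.006638 = 14.9 mg/L.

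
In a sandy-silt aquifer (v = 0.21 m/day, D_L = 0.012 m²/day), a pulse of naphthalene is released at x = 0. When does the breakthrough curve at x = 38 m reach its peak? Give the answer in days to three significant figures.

For the 1D instantaneous-source solution, setting ∂C/∂t = 0 at fixed x gives v²t² + 2Dt − x² = 0, so t = (√(D² + v²x²) − D)/v².
√(D² + v²x²) = √(0.012² + 0.21² × 38²) = 7.980; v² = 0.0441.
t = (7.980 − 0.012)/0.0441 = 181 days (vs. the pure-advection estimate x/v = 181 d).

181 days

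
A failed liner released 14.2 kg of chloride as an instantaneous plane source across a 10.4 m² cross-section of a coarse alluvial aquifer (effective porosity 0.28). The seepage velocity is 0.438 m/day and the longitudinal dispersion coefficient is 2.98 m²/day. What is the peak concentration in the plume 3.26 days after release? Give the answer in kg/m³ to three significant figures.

0.441 kg/m³

The peak of an instantaneous 1D plume sits at x = vt; there the Gaussian factor is 1 and C_max = M/(n_e·A·√(4πDt)), where n_e·A is the pore area the mass is dissolved in.
√(4πDt) = √(4π × 2.98 × 3.26) = 11.05 m, so C_max = 14.2/(0.28 × 10.4 × 11.05) = 0.441 kg/m³.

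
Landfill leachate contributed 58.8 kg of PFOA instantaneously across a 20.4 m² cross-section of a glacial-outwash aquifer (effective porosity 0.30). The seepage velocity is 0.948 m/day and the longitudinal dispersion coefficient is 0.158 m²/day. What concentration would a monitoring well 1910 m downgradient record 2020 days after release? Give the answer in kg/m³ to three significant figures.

0.149 kg/m³

For an instantaneous plane source, C(x,t) = M/(n_e·A·√(4πDt)) · exp(−(x−vt)²/(4Dt)), with n_e·A the pore (flow) area.
Plume center vt = 0.948 × 2020 = 1914.96 m, so the well at 1910 m is 4.96 m upgradient of the peak.
√(4πDt) = 63.33 m, giving peak height M/(n_e·A·√(4πDt)) = 58.8/(0.30 × 20.4 × 63.33) = 0.1517 kg/m³.
(x−vt)²/(4Dt) = (-4.96)²/(4 × 0.158 × 2020) = 0.01927; exp(−0.01927) = 0.9809.
C = 0.1517 × 0.9809 = 0.149 kg/m³.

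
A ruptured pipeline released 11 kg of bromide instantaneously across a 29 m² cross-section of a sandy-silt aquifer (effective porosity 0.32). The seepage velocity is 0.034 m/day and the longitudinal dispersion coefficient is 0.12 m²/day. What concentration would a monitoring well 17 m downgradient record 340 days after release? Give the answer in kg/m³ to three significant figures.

0.0437 kg/m³

For an instantaneous plane source, C(x,t) = M/(n_e·A·√(4πDt)) · exp(−(x−vt)²/(4Dt)), with n_e·A the pore (flow) area.
Plume center vt = 0.034 × 340 = 11.56 m, so the well at 17 m is 5.44 m downgradient of the peak.
√(4πDt) = 22.64 m, giving peak height M/(n_e·A·√(4πDt)) = 11/(0.32 × 29 × 22.64) = 0.05236 kg/m³.
(x−vt)²/(4Dt) = (5.44)²/(4 × 0.12 × 340) = 0.1813; exp(−0.1813) = 0.8342.
C = 0.05236 × 0.8342 = 0.0437 kg/m³.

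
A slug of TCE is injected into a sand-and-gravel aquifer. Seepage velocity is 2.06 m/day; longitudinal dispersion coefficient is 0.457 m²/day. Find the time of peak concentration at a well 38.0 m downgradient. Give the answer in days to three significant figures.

18.3 days

For the 1D instantaneous-source solution, setting ∂C/∂t = 0 at fixed x gives v²t² + 2Dt − x² = 0, so t = (√(D² + v²x²) − D)/v².
√(D² + v²x²) = √(0.457² + 2.06² × 38.0²) = 78.28; v² = 4.2436.
t = (78.28 − 0.457)/4.2436 = 18.3 days (vs. the pure-advection estimate x/v = 18.4 d).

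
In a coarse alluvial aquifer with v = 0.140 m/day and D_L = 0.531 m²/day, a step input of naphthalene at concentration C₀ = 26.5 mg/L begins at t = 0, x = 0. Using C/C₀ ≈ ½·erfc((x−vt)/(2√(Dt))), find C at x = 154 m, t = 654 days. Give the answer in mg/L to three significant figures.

For a continuous step input, C/C₀ ≈ ½·erfc((x−vt)/(2√(Dt))).
vt = 0.140 × 654 = 91.56 m and 2√(Dt) = 2√(0.531 × 654) = 37.27 m.
Argument (x−vt)/(2√(Dt)) = (154 − 91.56)/37.27 = 1.675; ½·erfc(1.675) = 0.008923.
C = 26.5 × 0.008923 = 0.236 mg/L.

0.236 mg/L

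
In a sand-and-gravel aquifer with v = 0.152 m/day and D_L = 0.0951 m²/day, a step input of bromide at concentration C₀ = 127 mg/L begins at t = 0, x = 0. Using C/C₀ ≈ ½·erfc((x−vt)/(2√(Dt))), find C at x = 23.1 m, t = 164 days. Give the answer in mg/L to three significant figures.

79.8 mg/L

For a continuous step input, C/C₀ ≈ ½·erfc((x−vt)/(2√(Dt))).
vt = 0.152 × 164 = 24.928 m and 2√(Dt) = 2√(0.0951 × 164) = 7.898 m.
Argument (x−vt)/(2√(Dt)) = (23.1 − 24.928)/7.898 = -0.2315; ½·erfc(-0.2315) = 0.6283.
C = 127 × 0.6283 = 79.8 mg/L.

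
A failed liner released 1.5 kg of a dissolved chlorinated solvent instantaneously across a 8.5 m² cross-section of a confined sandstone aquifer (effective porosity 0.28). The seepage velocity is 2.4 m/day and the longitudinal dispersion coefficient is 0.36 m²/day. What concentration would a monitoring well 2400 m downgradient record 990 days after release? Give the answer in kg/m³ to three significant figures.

0.00629 kg/m³

For an instantaneous plane source, C(x,t) = M/(n_e·A·√(4πDt)) · exp(−(x−vt)²/(4Dt)), with n_e·A the pore (flow) area.
Plume center vt = 2.4 × 990 = 2376 m, so the well at 2400 m is 24 m downgradient of the peak.
√(4πDt) = 66.92 m, giving peak height M/(n_e·A·√(4πDt)) = 1.5/(0.28 × 8.5 × 66.92) = 0.009418 kg/m³.
(x−vt)²/(4Dt) = (24)²/(4 × 0.36 × 990) = 0.4040; exp(−0.4040) = 0.6676.
C = 0.009418 × 0.6676 = 0.00629 kg/m³.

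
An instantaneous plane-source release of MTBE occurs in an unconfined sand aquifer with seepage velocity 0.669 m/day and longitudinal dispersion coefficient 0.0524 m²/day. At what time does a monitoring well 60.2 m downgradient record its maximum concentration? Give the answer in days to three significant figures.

89.9 days

For the 1D instantaneous-source solution, setting ∂C/∂t = 0 at fixed x gives v²t² + 2Dt − x² = 0, so t = (√(D² + v²x²) − D)/v².
√(D² + v²x²) = √(0.0524² + 0.669² × 60.2²) = 40.27; v² = 0.447561.
t = (40.27 − 0.0524)/0.447561 = 89.9 days (vs. the pure-advection estimate x/v = 90.0 d).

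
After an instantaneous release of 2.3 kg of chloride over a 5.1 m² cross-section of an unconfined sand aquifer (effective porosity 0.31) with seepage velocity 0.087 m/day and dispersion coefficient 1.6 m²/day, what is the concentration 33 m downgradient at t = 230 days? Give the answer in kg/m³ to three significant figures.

For an instantaneous plane source, C(x,t) = M/(n_e·A·√(4πDt)) · exp(−(x−vt)²/(4Dt)), with n_e·A the pore (flow) area.
Plume center vt = 0.087 × 230 = 20.01 m, so the well at 33 m is 12.99 m downgradient of the peak.
√(4πDt) = 68.00 m, giving peak height M/(n_e·A·√(4πDt)) = 2.3/(0.31 × 5.1 × 68.00) = 0.02139 kg/m³.
(x−vt)²/(4Dt) = (12.99)²/(4 × 1.6 × 230) = 0.1146; exp(−0.1146) = 0.8917.
C = 0.02139 × 0.8917 = 0.0191 kg/m³.

0.0191 kg/m³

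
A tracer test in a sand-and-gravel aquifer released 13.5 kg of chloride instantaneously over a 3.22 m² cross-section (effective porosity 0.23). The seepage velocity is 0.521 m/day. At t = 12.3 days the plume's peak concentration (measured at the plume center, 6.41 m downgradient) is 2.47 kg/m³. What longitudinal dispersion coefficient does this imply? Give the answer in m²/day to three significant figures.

0.352 m²/day

At the plume center C_max = M/(n_e·A·√(4πDt)), so D = M²/(4πt·(n_e·A·C_max)²).
n_e·A·C_max = 0.23 × 3.22 × 2.47 = 1.829 kg/m.
D = 13.5²/(4π × 12.3 × 1.829²) = 0.352 m²/day.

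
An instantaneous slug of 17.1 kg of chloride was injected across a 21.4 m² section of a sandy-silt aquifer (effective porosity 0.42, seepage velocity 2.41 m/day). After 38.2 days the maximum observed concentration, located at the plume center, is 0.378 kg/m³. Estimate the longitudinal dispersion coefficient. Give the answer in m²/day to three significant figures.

0.0528 m²/day

At the plume center C_max = M/(n_e·A·√(4πDt)), so D = M²/(4πt·(n_e·A·C_max)²).
n_e·A·C_max = 0.42 × 21.4 × 0.378 = 3.397 kg/m.
D = 17.1²/(4π × 38.2 × 3.397²) = 0.0528 m²/day.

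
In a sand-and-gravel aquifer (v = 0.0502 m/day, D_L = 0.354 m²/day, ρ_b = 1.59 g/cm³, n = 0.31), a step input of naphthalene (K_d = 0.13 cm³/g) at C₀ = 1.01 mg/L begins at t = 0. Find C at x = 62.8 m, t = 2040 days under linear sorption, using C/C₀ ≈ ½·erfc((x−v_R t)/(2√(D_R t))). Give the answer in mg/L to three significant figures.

0.486 mg/L

Retardation factor R = 1 + ρ_b·K_d/n = 1 + 1.59 × 0.13/0.31 = 1.667.
Sorption retards both mechanisms: v_R = v/R = 0.03011 m/day, D_R = D/R = 0.2124 m²/day.
v_R·t = 0.03011 × 2040 = 61.4244 m; 2√(D_R t) = 41.63 m; argument = (62.8 − 61.4244)/41.63 = 0.03304.
C = C₀ × ½·erfc(0.03304) = 1.01 × 0.4814 = 0.486 mg/L.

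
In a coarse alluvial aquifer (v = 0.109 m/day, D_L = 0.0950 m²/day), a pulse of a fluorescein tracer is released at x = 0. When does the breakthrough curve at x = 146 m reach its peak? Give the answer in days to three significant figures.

1330 days

For the 1D instantaneous-source solution, setting ∂C/∂t = 0 at fixed x gives v²t² + 2Dt − x² = 0, so t = (√(D² + v²x²) − D)/v².
√(D² + v²x²) = √(0.0950² + 0.109² × 146²) = 15.91; v² = 0.011881.
t = (15.91 − 0.0950)/0.011881 = 1330 days (vs. the pure-advection estimate x/v = 1340 d).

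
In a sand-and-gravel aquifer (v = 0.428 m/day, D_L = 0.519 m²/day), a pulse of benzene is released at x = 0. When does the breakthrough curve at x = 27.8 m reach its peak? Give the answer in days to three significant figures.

62.2 days

For the 1D instantaneous-source solution, setting ∂C/∂t = 0 at fixed x gives v²t² + 2Dt − x² = 0, so t = (√(D² + v²x²) − D)/v².
√(D² + v²x²) = √(0.519² + 0.428² × 27.8²) = 11.91; v² = 0.183184.
t = (11.91 − 0.519)/0.183184 = 62.2 days (vs. the pure-advection estimate x/v = 65.0 d).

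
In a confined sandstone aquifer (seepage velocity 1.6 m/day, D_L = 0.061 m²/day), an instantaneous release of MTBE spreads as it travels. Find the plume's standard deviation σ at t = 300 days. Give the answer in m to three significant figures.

6.05 m

Dispersive spreading gives a Gaussian with σ² = 2Dt; advection only shifts the center.
σ = √(2 × 0.061 × 300) = 6.05 m.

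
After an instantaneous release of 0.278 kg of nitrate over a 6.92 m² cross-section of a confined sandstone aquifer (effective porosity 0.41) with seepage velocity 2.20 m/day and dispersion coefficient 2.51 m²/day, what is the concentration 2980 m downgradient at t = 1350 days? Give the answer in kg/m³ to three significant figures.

0.000471 kg/m³

For an instantaneous plane source, C(x,t) = M/(n_e·A·√(4πDt)) · exp(−(x−vt)²/(4Dt)), with n_e·A the pore (flow) area.
Plume center vt = 2.20 × 1350 = 2970 m, so the well at 2980 m is 10 m downgradient of the peak.
√(4πDt) = 206.4 m, giving peak height M/(n_e·A·√(4πDt)) = 0.278/(0.41 × 6.92 × 206.4) = 0.0004747 kg/m³.
(x−vt)²/(4Dt) = (10)²/(4 × 2.51 × 1350) = 0.007378; exp(−0.007378) = 0.9926.
C = 0.0004747 × 0.9926 = 0.000471 kg/m³.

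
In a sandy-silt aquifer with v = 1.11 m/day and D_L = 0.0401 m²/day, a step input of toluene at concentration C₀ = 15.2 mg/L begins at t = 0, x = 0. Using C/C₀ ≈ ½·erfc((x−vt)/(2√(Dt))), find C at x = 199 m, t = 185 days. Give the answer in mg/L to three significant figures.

14.4 mg/L

For a continuous step input, C/C₀ ≈ ½·erfc((x−vt)/(2√(Dt))).
vt = 1.11 × 185 = 205.35 m and 2√(Dt) = 2√(0.0401 × 185) = 5.447 m.
Argument (x−vt)/(2√(Dt)) = (199 − 205.35)/5.447 = -1.166; ½·erfc(-1.166) = 0.9504.
C = 15.2 × 0.9504 = 14.4 mg/L.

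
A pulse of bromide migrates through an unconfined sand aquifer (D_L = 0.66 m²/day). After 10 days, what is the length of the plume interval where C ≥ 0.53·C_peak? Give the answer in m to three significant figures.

The plume is Gaussian with σ = √(2Dt) = √(2 × 0.66 × 10) = 3.633 m.
C/C_peak = exp(−Δx²/(2σ²)) = 0.53 ⇒ Δx = σ·√(−2 ln 0.53) = 3.633 × 1.127 = 4.094 m.
Width = 2Δx = 8.19 m.

8.19 m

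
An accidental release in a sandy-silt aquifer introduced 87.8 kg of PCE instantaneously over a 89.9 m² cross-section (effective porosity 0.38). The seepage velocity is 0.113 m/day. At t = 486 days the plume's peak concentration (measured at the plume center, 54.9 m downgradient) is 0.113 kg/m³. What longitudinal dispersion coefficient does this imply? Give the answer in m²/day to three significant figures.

0.0847 m²/day

At the plume center C_max = M/(n_e·A·√(4πDt)), so D = M²/(4πt·(n_e·A·C_max)²).
n_e·A·C_max = 0.38 × 89.9 × 0.113 = 3.860 kg/m.
D = 87.8²/(4π × 486 × 3.860²) = 0.0847 m²/day.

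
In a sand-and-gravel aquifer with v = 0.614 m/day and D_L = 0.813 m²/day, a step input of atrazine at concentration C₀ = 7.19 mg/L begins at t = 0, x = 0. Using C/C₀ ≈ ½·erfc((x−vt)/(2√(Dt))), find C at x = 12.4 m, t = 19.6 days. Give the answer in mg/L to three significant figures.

3.41 mg/L

For a continuous step input, C/C₀ ≈ ½·erfc((x−vt)/(2√(Dt))).
vt = 0.614 × 19.6 = 12.0344 m and 2√(Dt) = 2√(0.813 × 19.6) = 7.984 m.
Argument (x−vt)/(2√(Dt)) = (12.4 − 12.0344)/7.984 = 0.04579; ½·erfc(0.04579) = 0.4742.
C = 7.19 × 0.4742 = 3.41 mg/L.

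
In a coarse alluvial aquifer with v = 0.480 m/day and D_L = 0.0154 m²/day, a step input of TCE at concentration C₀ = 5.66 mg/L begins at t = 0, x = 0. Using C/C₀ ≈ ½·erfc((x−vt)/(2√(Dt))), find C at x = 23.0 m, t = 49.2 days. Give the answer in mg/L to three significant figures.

For a continuous step input, C/C₀ ≈ ½·erfc((x−vt)/(2√(Dt))).
vt = 0.480 × 49.2 = 23.616 m and 2√(Dt) = 2√(0.0154 × 49.2) = 1.741 m.
Argument (x−vt)/(2√(Dt)) = (23.0 − 23.616)/1.741 = -0.3538; ½·erfc(-0.3538) = 0.6916.
C = 5.66 × 0.6916 = 3.91 mg/L.

3.91 mg/L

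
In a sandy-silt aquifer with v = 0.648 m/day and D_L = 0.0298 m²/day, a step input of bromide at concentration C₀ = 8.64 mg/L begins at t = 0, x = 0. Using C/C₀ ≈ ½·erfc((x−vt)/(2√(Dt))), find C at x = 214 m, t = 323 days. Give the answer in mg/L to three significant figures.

1.23 mg/L

For a continuous step input, C/C₀ ≈ ½·erfc((x−vt)/(2√(Dt))).
vt = 0.648 × 323 = 209.304 m and 2√(Dt) = 2√(0.0298 × 323) = 6.205 m.
Argument (x−vt)/(2√(Dt)) = (214 − 209.304)/6.205 = 0.7568; ½·erfc(0.7568) = 0.1422.
C = 8.64 × 0.1422 = 1.23 mg/L.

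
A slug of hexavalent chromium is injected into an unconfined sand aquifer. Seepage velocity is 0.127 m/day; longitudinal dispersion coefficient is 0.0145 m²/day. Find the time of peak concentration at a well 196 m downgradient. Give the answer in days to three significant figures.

1540 days

For the 1D instantaneous-source solution, setting ∂C/∂t = 0 at fixed x gives v²t² + 2Dt − x² = 0, so t = (√(D² + v²x²) − D)/v².
√(D² + v²x²) = √(0.0145² + 0.127² × 196²) = 24.89; v² = 0.016129.
t = (24.89 − 0.0145)/0.016129 = 1540 days (vs. the pure-advection estimate x/v = 1540 d).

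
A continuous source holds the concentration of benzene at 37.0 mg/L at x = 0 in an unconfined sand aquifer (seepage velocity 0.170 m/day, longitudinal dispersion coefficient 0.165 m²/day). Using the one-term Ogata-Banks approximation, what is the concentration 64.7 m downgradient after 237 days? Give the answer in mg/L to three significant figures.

For a continuous step input, C/C₀ ≈ ½·erfc((x−vt)/(2√(Dt))).
vt = 0.170 × 237 = 40.29 m and 2√(Dt) = 2√(0.165 × 237) = 12.51 m.
Argument (x−vt)/(2√(Dt)) = (64.7 − 40.29)/12.51 = 1.951; ½·erfc(1.951) = 0.002898.
C = 37.0 × 0.002898 = 0.107 mg/L.

0.107 mg/L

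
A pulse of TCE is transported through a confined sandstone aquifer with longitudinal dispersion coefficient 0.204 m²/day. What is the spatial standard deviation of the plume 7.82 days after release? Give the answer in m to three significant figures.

Dispersive spreading gives a Gaussian with σ² = 2Dt; advection only shifts the center.
σ = √(2 × 0.204 × 7.82) = 1.79 m.

1.79 m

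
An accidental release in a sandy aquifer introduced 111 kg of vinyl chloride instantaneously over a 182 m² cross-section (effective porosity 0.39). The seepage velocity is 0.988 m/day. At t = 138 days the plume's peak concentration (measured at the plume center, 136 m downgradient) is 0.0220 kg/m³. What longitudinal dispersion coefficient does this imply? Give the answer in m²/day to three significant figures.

At the plume center C_max = M/(n_e·A·√(4πDt)), so D = M²/(4πt·(n_e·A·C_max)²).
n_e·A·C_max = 0.39 × 182 × 0.0220 = 1.562 kg/m.
D = 111²/(4π × 138 × 1.562²) = 2.91 m²/day.

2.91 m²/day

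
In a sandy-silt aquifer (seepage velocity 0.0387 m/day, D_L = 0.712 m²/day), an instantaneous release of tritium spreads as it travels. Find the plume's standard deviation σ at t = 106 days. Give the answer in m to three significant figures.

Dispersive spreading gives a Gaussian with σ² = 2Dt; advection only shifts the center.
σ = √(2 × 0.712 × 106) = 12.3 m.

12.3 m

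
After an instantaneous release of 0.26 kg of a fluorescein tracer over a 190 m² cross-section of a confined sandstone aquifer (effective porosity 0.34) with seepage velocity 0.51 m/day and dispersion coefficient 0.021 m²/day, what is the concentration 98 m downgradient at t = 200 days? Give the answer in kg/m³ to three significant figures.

For an instantaneous plane source, C(x,t) = M/(n_e·A·√(4πDt)) · exp(−(x−vt)²/(4Dt)), with n_e·A the pore (flow) area.
Plume center vt = 0.51 × 200 = 102 m, so the well at 98 m is 4 m upgradient of the peak.
√(4πDt) = 7.265 m, giving peak height M/(n_e·A·√(4πDt)) = 0.26/(0.34 × 190 × 7.265) = 0.0005540 kg/m³.
(x−vt)²/(4Dt) = (-4)²/(4 × 0.021 × 200) = 0.9524; exp(−0.9524) = 0.3858.
C = 0.0005540 × 0.3858 = 0.000214 kg/m³.

0.000214 kg/m³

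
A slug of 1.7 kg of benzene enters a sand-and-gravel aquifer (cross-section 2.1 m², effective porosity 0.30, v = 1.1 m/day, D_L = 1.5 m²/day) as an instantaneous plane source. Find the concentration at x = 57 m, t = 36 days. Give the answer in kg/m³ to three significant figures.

0.0255 kg/m³

For an instantaneous plane source, C(x,t) = M/(n_e·A·√(4πDt)) · exp(−(x−vt)²/(4Dt)), with n_e·A the pore (flow) area.
Plume center vt = 1.1 × 36 = 39.6 m, so the well at 57 m is 17.4 m downgradient of the peak.
√(4πDt) = 26.05 m, giving peak height M/(n_e·A·√(4πDt)) = 1.7/(0.30 × 2.1 × 26.05) = 0.1036 kg/m³.
(x−vt)²/(4Dt) = (17.4)²/(4 × 1.5 × 36) = 1.402; exp(−1.402) = 0.2461.
C = 0.1036 × 0.2461 = 0.0255 kg/m³.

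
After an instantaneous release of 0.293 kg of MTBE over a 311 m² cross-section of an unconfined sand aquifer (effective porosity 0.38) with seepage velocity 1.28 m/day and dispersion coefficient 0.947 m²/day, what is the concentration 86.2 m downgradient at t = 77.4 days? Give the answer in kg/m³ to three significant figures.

4.64e-05 kg/m³

For an instantaneous plane source, C(x,t) = M/(n_e·A·√(4πDt)) · exp(−(x−vt)²/(4Dt)), with n_e·A the pore (flow) area.
Plume center vt = 1.28 × 77.4 = 99.072 m, so the well at 86.2 m is 12.872 m upgradient of the peak.
√(4πDt) = 30.35 m, giving peak height M/(n_e·A·√(4πDt)) = 0.293/(0.38 × 311 × 30.35) = 8.169e-05 kg/m³.
(x−vt)²/(4Dt) = (-12.872)²/(4 × 0.947 × 77.4) = 0.5651; exp(−0.5651) = 0.5683.
C = 8.169e-05 × 0.5683 = 4.64e-05 kg/m³.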